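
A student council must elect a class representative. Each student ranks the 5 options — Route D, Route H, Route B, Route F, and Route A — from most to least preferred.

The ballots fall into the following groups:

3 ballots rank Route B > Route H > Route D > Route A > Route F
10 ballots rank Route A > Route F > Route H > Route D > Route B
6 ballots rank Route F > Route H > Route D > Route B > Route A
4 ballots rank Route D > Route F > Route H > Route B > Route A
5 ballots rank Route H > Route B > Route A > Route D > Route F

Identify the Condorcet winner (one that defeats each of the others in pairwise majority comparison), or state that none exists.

None — there is no Condorcet winner

Head-to-head results (28 voters total):
Route D vs Route H: Route H wins 24–4.
Route D vs Route B: Route D wins 20–8.
Route D vs Route F: Route F wins 16–12.
Route D vs Route A: Route A wins 15–13.
Route H vs Route B: Route H wins 25–3.
Route H vs Route F: Route F wins 20–8.
Route H vs Route A: Route H wins 18–10.
Route B vs Route F: Route F wins 20–8.
Route B vs Route A: Route B wins 18–10.
Route F vs Route A: Route A wins 18–10.
No candidate beats all others: Route D beats Route B beats Route A beats Route D, a majority cycle.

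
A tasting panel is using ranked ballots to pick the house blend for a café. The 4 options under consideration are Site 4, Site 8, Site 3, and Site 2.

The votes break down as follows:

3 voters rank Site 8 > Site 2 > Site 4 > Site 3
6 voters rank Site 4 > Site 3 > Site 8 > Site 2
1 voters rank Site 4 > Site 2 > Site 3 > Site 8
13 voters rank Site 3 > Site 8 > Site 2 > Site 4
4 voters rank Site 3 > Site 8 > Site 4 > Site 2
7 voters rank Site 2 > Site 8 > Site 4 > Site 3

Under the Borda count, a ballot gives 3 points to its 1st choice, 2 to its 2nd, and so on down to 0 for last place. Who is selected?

Borda scores:
  Site 4: 3·1 + 6·3 + 3 + 13·0 + 4·1 + 7·1 = 35
  Site 8: 3·3 + 6·1 + 0 + 13·2 + 4·2 + 7·2 = 63
  Site 3: 3·0 + 6·2 + 1 + 13·3 + 4·3 + 7·0 = 64
  Site 2: 3·2 + 6·0 + 2 + 13·1 + 4·0 + 7·3 = 42
Site 3 has the highest total.

Site 3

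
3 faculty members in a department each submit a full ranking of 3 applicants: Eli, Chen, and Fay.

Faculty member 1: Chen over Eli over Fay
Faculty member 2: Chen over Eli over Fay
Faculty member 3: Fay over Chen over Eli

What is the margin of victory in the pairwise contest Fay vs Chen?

1

Ballots ranking Fay above Chen: 1.
Ballots ranking Chen above Fay: 2.
Chen wins 2–1, a margin of 1.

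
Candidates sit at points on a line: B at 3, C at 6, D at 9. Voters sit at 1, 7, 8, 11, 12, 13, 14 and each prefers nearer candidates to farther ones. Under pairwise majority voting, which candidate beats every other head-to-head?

With single-peaked preferences on a line, the Condorcet winner is the candidate closest to the median voter.
The median voter (position 11) is closest to D at 9.
Check: D vs C — voters closer to D: 5 of 7.

D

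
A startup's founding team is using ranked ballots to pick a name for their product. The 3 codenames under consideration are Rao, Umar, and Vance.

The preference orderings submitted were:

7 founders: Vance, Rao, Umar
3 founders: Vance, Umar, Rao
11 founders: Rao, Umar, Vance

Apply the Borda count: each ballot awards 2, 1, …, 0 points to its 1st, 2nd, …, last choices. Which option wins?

Borda scores:
  Rao: 7·1 + 3·0 + 11·2 = 29
  Umar: 7·0 + 3·1 + 11·1 = 14
  Vance: 7·2 + 3·2 + 11·0 = 20
Rao has the highest total.

Rao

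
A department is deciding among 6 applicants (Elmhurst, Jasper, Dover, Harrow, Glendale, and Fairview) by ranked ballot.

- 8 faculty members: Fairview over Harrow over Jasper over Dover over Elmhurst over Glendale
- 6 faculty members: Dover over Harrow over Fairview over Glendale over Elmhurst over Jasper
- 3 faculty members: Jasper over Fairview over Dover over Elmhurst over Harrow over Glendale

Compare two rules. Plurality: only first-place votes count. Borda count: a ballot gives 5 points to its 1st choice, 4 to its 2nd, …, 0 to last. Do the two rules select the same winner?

Plurality first-place counts: Elmhurst 0, Jasper 3, Dover 6, Harrow 0, Glendale 0, Fairview 8 → Fairview.
Borda totals: Elmhurst 20, Jasper 39, Dover 55, Harrow 59, Glendale 12, Fairview 70 → Fairview.
The two rules agree on Fairview.

Yes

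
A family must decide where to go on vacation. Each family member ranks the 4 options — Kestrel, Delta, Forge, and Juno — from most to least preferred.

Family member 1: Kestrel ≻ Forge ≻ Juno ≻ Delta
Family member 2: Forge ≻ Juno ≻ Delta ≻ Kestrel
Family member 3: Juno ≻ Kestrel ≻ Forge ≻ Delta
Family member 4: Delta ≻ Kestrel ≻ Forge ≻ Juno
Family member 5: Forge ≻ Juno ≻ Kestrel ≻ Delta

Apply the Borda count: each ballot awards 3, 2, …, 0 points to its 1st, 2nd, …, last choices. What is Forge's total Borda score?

10

Borda scores:
  Kestrel: 3 + 0 + 2 + 2 + 1 = 8
  Delta: 0 + 1 + 0 + 3 + 0 = 4
  Forge: 2 + 3 + 1 + 1 + 3 = 10
  Juno: 1 + 2 + 3 + 0 + 2 = 8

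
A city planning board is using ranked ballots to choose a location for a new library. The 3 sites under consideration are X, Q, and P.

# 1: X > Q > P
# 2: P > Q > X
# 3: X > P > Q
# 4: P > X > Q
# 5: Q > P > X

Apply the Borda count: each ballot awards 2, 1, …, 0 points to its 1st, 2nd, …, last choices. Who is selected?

Borda scores:
  X: 2 + 0 + 2 + 1 + 0 = 5
  Q: 1 + 1 + 0 + 0 + 2 = 4
  P: 0 + 2 + 1 + 2 + 1 = 6
P has the highest total.

P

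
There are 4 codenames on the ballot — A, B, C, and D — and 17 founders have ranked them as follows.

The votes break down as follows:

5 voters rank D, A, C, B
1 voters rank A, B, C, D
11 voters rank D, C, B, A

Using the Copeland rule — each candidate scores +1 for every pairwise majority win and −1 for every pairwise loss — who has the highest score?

Pairwise results:
  A vs B: B wins 11–6.
  A vs C: C wins 11–6.
  A vs D: D wins 16–1.
  B vs C: C wins 16–1.
  B vs D: D wins 16–1.
  C vs D: D wins 16–1.
Copeland scores (wins − losses):
  A: 0 − 3 = -3
  B: 1 − 2 = -1
  C: 2 − 1 = 1
  D: 3 − 0 = 3
D has the best Copeland score.

D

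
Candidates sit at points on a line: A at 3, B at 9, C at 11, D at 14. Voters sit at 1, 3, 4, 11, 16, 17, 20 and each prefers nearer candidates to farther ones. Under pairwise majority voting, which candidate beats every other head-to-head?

With single-peaked preferences on a line, the Condorcet winner is the candidate closest to the median voter.
The median voter (position 11) is closest to C at 11.
Check: C vs A — voters closer to C: 4 of 7.

C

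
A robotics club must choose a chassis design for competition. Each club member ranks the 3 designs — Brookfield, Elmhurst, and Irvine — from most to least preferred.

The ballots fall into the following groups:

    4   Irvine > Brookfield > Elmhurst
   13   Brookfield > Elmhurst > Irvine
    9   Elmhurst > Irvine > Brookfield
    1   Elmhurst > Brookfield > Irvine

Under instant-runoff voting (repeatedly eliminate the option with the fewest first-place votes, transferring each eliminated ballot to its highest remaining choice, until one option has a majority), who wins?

Round 1: Brookfield 13, Elmhurst 10, Irvine 4. Irvine has the fewest and is eliminated.
Round 2: Brookfield 17, Elmhurst 10. Brookfield has a majority.

Brookfield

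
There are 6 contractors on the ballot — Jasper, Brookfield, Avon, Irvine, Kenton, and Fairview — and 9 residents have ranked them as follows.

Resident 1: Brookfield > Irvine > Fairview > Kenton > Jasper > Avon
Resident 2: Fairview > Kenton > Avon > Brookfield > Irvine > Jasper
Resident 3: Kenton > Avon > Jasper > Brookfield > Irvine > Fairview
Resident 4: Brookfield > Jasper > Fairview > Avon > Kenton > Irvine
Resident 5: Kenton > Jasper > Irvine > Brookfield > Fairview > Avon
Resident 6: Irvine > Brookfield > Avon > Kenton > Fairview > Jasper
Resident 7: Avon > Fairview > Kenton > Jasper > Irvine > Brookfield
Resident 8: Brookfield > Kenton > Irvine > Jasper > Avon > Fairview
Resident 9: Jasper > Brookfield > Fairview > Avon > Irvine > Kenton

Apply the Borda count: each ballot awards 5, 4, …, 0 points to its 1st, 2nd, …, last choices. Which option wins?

Brookfield

Borda scores:
  Jasper: 1 + 0 + 3 + 4 + 4 + 0 + 2 + 2 + 5 = 21
  Brookfield: 5 + 2 + 2 + 5 + 2 + 4 + 0 + 5 + 4 = 29
  Avon: 0 + 3 + 4 + 2 + 0 + 3 + 5 + 1 + 2 = 20
  Irvine: 4 + 1 + 1 + 0 + 3 + 5 + 1 + 3 + 1 = 19
  Kenton: 2 + 4 + 5 + 1 + 5 + 2 + 3 + 4 + 0 = 26
  Fairview: 3 + 5 + 0 + 3 + 1 + 1 + 4 + 0 + 3 = 20
Brookfield has the highest total.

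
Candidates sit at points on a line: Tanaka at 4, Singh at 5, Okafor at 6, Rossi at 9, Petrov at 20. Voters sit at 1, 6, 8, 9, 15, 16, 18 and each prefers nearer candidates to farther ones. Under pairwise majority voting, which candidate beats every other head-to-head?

Rossi

With single-peaked preferences on a line, the Condorcet winner is the candidate closest to the median voter.
The median voter (position 9) is closest to Rossi at 9.
Check: Rossi vs Tanaka — voters closer to Rossi: 5 of 7.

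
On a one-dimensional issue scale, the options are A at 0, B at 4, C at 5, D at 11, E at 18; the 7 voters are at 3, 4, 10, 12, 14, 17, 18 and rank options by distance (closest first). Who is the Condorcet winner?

With single-peaked preferences on a line, the Condorcet winner is the candidate closest to the median voter.
The median voter (position 12) is closest to D at 11.
Check: D vs B — voters closer to D: 5 of 7.

D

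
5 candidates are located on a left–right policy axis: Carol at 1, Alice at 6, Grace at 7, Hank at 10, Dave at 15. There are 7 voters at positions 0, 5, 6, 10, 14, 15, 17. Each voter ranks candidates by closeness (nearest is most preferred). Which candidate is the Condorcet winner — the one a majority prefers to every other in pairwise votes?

Hank

With single-peaked preferences on a line, the Condorcet winner is the candidate closest to the median voter.
The median voter (position 10) is closest to Hank at 10.
Check: Hank vs Grace — voters closer to Hank: 4 of 7.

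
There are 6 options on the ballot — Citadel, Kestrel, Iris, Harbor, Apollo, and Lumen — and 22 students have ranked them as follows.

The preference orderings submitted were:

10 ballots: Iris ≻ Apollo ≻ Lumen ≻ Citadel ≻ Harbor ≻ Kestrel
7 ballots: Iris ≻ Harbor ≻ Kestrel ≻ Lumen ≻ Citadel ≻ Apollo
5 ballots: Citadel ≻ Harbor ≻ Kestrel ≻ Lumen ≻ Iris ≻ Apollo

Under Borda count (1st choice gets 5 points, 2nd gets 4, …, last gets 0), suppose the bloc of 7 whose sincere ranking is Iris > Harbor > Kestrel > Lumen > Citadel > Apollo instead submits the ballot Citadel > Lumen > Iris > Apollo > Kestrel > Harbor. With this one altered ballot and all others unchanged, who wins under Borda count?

Borda totals with the altered ballot: Citadel 80, Kestrel 22, Iris 76, Harbor 30, Apollo 54, Lumen 68.
The switch changes the winner from Iris to Citadel.

Citadel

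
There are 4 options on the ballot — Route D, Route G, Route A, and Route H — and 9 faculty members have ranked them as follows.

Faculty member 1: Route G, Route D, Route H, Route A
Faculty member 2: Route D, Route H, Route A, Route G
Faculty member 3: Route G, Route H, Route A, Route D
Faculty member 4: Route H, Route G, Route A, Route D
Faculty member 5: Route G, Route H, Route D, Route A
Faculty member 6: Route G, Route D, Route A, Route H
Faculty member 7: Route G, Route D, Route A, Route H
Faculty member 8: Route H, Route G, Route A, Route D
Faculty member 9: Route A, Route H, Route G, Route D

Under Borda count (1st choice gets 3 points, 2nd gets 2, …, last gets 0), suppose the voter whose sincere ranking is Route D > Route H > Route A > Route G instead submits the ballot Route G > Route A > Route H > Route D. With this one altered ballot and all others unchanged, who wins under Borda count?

Borda totals with the altered ballot: Route D 7, Route G 23, Route A 10, Route H 14.
The winner is unchanged: still Route G.

Route G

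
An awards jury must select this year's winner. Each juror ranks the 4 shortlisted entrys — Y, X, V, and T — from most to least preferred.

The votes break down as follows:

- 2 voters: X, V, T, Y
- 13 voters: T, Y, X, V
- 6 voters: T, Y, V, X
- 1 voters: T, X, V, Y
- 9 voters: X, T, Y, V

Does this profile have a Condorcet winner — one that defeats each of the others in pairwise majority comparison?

Head-to-head results (31 voters total):
Y vs X: Y wins 19–12.
Y vs V: Y wins 28–3.
Y vs T: T wins 31–0.
X vs V: X wins 25–6.
X vs T: T wins 20–11.
V vs T: T wins 29–2.
T beats each rival — Y (31–0), X (20–11), V (29–2) — so T is the Condorcet winner.

Yes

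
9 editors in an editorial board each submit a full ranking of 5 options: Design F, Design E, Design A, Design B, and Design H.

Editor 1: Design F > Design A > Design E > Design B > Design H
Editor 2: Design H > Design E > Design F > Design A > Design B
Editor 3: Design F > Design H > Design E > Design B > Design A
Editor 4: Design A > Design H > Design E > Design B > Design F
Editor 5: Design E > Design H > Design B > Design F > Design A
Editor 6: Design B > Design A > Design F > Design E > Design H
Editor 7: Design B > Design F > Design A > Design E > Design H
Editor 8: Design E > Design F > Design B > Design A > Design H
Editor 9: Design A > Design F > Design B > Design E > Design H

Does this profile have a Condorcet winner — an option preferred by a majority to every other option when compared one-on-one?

Yes

Head-to-head results (9 voters total):
Design F vs Design E: Design F wins 5–4.
Design F vs Design A: Design F wins 6–3.
Design F vs Design B: Design F wins 5–4.
Design F vs Design H: Design F wins 6–3.
Design E vs Design A: Design A wins 5–4.
Design E vs Design B: Design E wins 6–3.
Design E vs Design H: Design E wins 6–3.
Design A vs Design B: Design B wins 5–4.
Design A vs Design H: Design A wins 6–3.
Design B vs Design H: Design B wins 5–4.
Design F beats each rival — Design E (5–4), Design A (6–3), Design B (5–4), Design H (6–3) — so Design F is the Condorcet winner.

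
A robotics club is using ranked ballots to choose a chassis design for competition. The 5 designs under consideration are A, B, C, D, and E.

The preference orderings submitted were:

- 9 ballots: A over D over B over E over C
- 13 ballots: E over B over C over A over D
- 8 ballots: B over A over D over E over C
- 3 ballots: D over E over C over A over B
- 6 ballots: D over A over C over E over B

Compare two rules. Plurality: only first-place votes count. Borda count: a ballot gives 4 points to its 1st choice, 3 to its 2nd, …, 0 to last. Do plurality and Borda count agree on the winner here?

No

Plurality first-place counts: A 9, B 8, C 0, D 9, E 13 → E.
Borda totals: A 94, B 89, C 44, D 79, E 84 → A.
The two rules disagree: plurality picks E, Borda picks A.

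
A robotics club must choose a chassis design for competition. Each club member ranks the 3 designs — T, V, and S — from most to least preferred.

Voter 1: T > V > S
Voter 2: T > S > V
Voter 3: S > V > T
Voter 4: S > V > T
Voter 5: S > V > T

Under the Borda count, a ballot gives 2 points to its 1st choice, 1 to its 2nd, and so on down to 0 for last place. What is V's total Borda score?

Borda scores:
  T: 2 + 2 + 0 + 0 + 0 = 4
  V: 1 + 0 + 1 + 1 + 1 = 4
  S: 0 + 1 + 2 + 2 + 2 = 7

4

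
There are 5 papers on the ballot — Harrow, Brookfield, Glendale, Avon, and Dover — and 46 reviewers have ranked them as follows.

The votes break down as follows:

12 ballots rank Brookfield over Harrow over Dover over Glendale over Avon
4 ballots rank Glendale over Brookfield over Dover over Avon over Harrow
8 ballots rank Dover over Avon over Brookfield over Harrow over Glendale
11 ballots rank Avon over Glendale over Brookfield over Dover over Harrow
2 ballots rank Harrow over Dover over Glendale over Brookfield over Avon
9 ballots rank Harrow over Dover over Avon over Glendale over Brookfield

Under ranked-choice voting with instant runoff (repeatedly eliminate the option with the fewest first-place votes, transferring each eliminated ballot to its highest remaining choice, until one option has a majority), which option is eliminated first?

Round 1: Brookfield 12, Harrow 11, Avon 11, Dover 8, Glendale 4. Glendale has the fewest and is eliminated.
Round 2: Brookfield 16, Harrow 11, Avon 11, Dover 8. Dover has the fewest and is eliminated.
Round 3: Avon 19, Brookfield 16, Harrow 11. Harrow has the fewest and is eliminated.
Round 4: Avon 28, Brookfield 18. Avon has a majority.

Glendale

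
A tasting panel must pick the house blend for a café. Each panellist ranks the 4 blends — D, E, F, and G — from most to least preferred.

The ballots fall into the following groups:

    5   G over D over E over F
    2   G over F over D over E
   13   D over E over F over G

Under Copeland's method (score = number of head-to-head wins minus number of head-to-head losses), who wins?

D

Pairwise results:
  D vs E: D wins 20–0.
  D vs F: D wins 18–2.
  D vs G: D wins 13–7.
  E vs F: E wins 18–2.
  E vs G: E wins 13–7.
  F vs G: F wins 13–7.
Copeland scores (wins − losses):
  D: 3 − 0 = 3
  E: 2 − 1 = 1
  F: 1 − 2 = -1
  G: 0 − 3 = -3
D has the best Copeland score.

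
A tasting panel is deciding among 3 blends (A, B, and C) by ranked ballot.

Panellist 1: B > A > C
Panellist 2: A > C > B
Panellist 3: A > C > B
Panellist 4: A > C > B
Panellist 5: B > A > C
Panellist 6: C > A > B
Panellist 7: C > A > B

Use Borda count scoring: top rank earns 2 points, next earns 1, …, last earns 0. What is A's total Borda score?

Borda scores:
  A: 1 + 2 + 2 + 2 + 1 + 1 + 1 = 10
  B: 2 + 0 + 0 + 0 + 2 + 0 + 0 = 4
  C: 0 + 1 + 1 + 1 + 0 + 2 + 2 = 7

10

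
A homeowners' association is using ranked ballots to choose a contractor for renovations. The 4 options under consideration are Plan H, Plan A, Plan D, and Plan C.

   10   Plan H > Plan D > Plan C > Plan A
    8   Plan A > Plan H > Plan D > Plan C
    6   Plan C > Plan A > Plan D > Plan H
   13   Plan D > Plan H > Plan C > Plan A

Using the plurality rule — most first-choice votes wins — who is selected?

First-place vote totals:
  Plan H: 10
  Plan A: 8
  Plan D: 13
  Plan C: 6
Plan D has the most first-place votes.

Plan D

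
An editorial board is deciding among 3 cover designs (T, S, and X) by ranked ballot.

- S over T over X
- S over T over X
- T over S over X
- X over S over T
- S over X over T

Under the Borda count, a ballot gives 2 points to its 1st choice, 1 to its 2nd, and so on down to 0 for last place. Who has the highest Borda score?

S

Borda scores:
  T: 1 + 1 + 2 + 0 + 0 = 4
  S: 2 + 2 + 1 + 1 + 2 = 8
  X: 0 + 0 + 0 + 2 + 1 = 3
S has the highest total.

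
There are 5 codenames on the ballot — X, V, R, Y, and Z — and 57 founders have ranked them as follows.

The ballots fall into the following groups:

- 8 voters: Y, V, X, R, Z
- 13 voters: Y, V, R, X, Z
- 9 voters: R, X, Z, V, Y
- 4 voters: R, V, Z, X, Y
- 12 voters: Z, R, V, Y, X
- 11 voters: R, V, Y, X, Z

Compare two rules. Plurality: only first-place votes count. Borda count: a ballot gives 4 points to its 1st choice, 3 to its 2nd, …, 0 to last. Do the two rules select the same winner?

Plurality first-place counts: X 0, V 0, R 24, Y 21, Z 12 → R.
Borda totals: X 71, V 141, R 166, Y 118, Z 74 → R.
The two rules agree on R.

Yes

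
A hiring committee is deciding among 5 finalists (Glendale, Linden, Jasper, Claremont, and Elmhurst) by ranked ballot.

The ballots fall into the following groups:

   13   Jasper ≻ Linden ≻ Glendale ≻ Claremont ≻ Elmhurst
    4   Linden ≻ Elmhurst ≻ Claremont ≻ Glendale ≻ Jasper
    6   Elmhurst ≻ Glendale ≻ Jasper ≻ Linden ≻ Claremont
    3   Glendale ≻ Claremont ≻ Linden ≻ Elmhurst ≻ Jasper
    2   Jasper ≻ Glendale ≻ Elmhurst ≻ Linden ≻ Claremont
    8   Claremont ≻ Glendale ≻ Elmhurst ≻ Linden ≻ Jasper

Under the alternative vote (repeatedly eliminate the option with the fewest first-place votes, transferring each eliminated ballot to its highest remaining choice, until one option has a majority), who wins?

Round 1: Jasper 15, Claremont 8, Elmhurst 6, Linden 4, Glendale 3. Glendale has the fewest and is eliminated.
Round 2: Jasper 15, Claremont 11, Elmhurst 6, Linden 4. Linden has the fewest and is eliminated.
Round 3: Jasper 15, Claremont 11, Elmhurst 10. Elmhurst has the fewest and is eliminated.
Round 4: Jasper 21, Claremont 15. Jasper has a majority.

Jasper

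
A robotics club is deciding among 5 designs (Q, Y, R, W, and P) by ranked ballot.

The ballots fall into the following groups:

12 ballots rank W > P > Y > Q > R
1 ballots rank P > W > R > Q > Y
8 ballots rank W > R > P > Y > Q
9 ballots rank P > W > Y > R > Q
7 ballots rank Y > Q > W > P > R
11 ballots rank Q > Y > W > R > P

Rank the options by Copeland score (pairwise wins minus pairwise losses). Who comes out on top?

Pairwise results:
  Q vs Y: Y wins 36–12.
  Q vs R: Q wins 30–18.
  Q vs W: W wins 30–18.
  Q vs P: P wins 30–18.
  Y vs R: Y wins 39–9.
  Y vs W: W wins 30–18.
  Y vs P: P wins 30–18.
  R vs W: W wins 48–0.
  R vs P: P wins 29–19.
  W vs P: W wins 38–10.
Copeland scores (wins − losses):
  Q: 1 − 3 = -2
  Y: 2 − 2 = 0
  R: 0 − 4 = -4
  W: 4 − 0 = 4
  P: 3 − 1 = 2
W has the best Copeland score.

W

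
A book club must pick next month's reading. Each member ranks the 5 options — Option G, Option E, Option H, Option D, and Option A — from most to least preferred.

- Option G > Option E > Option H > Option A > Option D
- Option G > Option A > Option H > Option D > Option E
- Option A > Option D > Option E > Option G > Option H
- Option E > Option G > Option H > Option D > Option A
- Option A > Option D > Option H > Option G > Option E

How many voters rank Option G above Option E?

Ballots ranking Option G above Option E: 3.
Ballots ranking Option E above Option G: 2.
So 3 of 5 voters prefer Option G to Option E.

3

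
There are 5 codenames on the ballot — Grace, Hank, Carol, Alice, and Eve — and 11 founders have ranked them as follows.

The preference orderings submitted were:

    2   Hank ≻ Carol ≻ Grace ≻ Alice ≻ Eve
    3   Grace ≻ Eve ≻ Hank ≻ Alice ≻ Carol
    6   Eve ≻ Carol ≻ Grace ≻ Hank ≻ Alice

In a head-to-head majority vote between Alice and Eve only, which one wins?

Eve

Ballots ranking Alice above Eve: 2.
Ballots ranking Eve above Alice: 3+6 = 9.
Eve wins the head-to-head, 9–2.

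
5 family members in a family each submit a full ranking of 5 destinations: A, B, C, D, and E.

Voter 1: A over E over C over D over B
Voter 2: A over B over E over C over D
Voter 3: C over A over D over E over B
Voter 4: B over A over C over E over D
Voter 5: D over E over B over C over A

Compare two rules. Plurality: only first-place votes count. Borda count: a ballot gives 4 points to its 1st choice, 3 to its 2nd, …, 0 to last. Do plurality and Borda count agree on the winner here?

Yes

Plurality first-place counts: A 2, B 1, C 1, D 1, E 0 → A.
Borda totals: A 14, B 9, C 10, D 7, E 10 → A.
The two rules agree on A.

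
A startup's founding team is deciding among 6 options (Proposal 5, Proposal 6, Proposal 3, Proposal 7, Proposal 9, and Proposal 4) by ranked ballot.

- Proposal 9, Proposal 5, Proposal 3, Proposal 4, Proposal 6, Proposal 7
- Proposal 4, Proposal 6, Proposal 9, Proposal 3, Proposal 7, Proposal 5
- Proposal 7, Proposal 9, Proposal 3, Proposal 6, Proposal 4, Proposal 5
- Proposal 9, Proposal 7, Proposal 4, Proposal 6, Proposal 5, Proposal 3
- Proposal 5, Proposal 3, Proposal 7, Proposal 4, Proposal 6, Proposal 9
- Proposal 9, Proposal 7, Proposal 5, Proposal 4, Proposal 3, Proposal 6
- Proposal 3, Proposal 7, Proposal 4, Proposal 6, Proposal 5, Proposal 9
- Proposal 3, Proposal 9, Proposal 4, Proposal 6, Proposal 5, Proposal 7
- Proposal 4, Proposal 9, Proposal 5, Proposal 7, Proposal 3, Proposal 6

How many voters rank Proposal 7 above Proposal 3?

4

Ballots ranking Proposal 7 above Proposal 3: 4.
Ballots ranking Proposal 3 above Proposal 7: 5.
So 4 of 9 voters prefer Proposal 7 to Proposal 3.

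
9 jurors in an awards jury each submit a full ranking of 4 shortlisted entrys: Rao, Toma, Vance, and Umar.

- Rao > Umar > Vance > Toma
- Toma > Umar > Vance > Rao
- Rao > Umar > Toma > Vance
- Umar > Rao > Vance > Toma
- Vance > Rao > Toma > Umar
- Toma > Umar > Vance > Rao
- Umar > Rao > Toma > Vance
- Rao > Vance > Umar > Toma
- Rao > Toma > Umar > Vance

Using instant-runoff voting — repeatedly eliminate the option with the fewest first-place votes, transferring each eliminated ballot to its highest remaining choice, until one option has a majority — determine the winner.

Rao

Round 1: Rao 4, Toma 2, Umar 2, Vance 1. Vance has the fewest and is eliminated.
Round 2: Rao 5, Toma 2, Umar 2. Rao has a majority.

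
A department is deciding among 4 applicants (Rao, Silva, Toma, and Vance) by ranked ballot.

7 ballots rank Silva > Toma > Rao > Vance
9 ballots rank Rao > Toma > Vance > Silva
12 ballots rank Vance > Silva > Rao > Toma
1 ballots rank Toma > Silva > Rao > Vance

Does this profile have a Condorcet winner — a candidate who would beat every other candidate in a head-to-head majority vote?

Head-to-head results (29 voters total):
Rao vs Silva: Silva wins 20–9.
Rao vs Toma: Rao wins 21–8.
Rao vs Vance: Rao wins 17–12.
Silva vs Toma: Silva wins 19–10.
Silva vs Vance: Vance wins 21–8.
Toma vs Vance: Toma wins 17–12.
No candidate beats all others: Rao beats Vance beats Silva beats Rao, a majority cycle.

No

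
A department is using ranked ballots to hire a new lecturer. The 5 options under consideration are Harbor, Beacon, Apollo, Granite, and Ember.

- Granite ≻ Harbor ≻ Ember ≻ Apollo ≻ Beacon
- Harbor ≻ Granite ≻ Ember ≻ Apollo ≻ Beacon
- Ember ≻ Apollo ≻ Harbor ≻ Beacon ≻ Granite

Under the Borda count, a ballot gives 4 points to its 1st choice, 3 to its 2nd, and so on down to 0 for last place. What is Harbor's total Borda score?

Borda scores:
  Harbor: 3 + 4 + 2 = 9
  Beacon: 0 + 0 + 1 = 1
  Apollo: 1 + 1 + 3 = 5
  Granite: 4 + 3 + 0 = 7
  Ember: 2 + 2 + 4 = 8

9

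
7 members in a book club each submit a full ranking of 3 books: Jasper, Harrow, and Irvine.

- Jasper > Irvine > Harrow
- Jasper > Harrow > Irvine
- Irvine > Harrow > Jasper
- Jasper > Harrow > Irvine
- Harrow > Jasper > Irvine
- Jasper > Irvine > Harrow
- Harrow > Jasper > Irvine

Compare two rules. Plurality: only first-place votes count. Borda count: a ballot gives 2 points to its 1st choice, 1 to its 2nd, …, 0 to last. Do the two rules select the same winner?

Plurality first-place counts: Jasper 4, Harrow 2, Irvine 1 → Jasper.
Borda totals: Jasper 10, Harrow 7, Irvine 4 → Jasper.
The two rules agree on Jasper.

Yes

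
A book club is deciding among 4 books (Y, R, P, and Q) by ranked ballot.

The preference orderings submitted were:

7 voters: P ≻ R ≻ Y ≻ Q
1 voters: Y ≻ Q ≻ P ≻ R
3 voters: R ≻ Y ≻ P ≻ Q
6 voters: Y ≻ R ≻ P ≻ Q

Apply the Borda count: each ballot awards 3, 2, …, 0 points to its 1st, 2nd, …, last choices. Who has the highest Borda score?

R

Borda scores:
  Y: 7·1 + 3 + 3·2 + 6·3 = 34
  R: 7·2 + 0 + 3·3 + 6·2 = 35
  P: 7·3 + 1 + 3·1 + 6·1 = 31
  Q: 7·0 + 2 + 3·0 + 6·0 = 2
R has the highest total.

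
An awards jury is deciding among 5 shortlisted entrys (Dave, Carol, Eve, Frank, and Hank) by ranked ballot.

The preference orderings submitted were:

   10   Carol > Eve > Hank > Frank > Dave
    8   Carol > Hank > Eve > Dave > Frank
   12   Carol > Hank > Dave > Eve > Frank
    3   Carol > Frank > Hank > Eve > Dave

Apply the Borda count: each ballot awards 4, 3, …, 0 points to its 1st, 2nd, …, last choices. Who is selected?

Carol

Borda scores:
  Dave: 10·0 + 8·1 + 12·2 + 3·0 = 32
  Carol: 10·4 + 8·4 + 12·4 + 3·4 = 132
  Eve: 10·3 + 8·2 + 12·1 + 3·1 = 61
  Frank: 10·1 + 8·0 + 12·0 + 3·3 = 19
  Hank: 10·2 + 8·3 + 12·3 + 3·2 = 86
Carol has the highest total.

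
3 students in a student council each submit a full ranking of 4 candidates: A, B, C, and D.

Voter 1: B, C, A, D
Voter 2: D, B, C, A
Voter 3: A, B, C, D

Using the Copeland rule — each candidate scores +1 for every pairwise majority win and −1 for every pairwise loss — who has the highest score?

B

Pairwise results:
  A vs B: B wins 2–1.
  A vs C: C wins 2–1.
  A vs D: A wins 2–1.
  B vs C: B wins 3–0.
  B vs D: B wins 2–1.
  C vs D: C wins 2–1.
Copeland scores (wins − losses):
  A: 1 − 2 = -1
  B: 3 − 0 = 3
  C: 2 − 1 = 1
  D: 0 − 3 = -3
B has the best Copeland score.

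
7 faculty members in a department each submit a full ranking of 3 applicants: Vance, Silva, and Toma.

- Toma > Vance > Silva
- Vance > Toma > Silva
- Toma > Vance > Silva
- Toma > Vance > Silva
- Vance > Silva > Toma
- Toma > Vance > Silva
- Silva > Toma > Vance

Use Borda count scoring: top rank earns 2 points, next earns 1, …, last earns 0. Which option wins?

Toma

Borda scores:
  Vance: 1 + 2 + 1 + 1 + 2 + 1 + 0 = 8
  Silva: 0 + 0 + 0 + 0 + 1 + 0 + 2 = 3
  Toma: 2 + 1 + 2 + 2 + 0 + 2 + 1 = 10
Toma has the highest total.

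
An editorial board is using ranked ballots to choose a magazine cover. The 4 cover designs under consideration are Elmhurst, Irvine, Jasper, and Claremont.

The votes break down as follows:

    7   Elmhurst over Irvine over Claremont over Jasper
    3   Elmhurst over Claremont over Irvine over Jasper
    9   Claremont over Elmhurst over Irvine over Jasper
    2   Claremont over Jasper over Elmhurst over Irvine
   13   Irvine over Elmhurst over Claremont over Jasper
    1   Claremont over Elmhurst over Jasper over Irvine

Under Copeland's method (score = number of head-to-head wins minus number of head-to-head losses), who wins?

Pairwise results:
  Elmhurst vs Irvine: Elmhurst wins 22–13.
  Elmhurst vs Jasper: Elmhurst wins 33–2.
  Elmhurst vs Claremont: Elmhurst wins 23–12.
  Irvine vs Jasper: Irvine wins 32–3.
  Irvine vs Claremont: Irvine wins 20–15.
  Jasper vs Claremont: Claremont wins 35–0.
Copeland scores (wins − losses):
  Elmhurst: 3 − 0 = 3
  Irvine: 2 − 1 = 1
  Jasper: 0 − 3 = -3
  Claremont: 1 − 2 = -1
Elmhurst has the best Copeland score.

Elmhurst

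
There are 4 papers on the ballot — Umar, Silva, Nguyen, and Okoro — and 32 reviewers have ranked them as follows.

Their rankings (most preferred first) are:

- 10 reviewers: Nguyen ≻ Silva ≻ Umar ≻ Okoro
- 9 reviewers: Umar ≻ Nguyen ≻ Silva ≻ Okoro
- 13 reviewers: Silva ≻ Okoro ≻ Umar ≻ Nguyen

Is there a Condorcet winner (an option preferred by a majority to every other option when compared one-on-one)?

No

Head-to-head results (32 voters total):
Umar vs Silva: Silva wins 23–9.
Umar vs Nguyen: Umar wins 22–10.
Umar vs Okoro: Umar wins 19–13.
Silva vs Nguyen: Nguyen wins 19–13.
Silva vs Okoro: Silva wins 32–0.
Nguyen vs Okoro: Nguyen wins 19–13.
No candidate beats all others: Umar beats Nguyen beats Silva beats Umar, a majority cycle.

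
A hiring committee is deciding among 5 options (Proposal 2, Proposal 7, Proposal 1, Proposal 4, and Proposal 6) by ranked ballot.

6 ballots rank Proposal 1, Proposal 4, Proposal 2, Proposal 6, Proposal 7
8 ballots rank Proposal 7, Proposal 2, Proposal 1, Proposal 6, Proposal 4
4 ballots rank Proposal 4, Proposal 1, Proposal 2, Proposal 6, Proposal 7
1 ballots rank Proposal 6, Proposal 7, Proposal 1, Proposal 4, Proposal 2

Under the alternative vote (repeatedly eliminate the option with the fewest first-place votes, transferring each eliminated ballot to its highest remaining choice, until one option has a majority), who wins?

Round 1: Proposal 7 8, Proposal 1 6, Proposal 4 4, Proposal 6 1, Proposal 2 0. Proposal 2 has the fewest and is eliminated.
Round 2: Proposal 7 8, Proposal 1 6, Proposal 4 4, Proposal 6 1. Proposal 6 has the fewest and is eliminated.
Round 3: Proposal 7 9, Proposal 1 6, Proposal 4 4. Proposal 4 has the fewest and is eliminated.
Round 4: Proposal 1 10, Proposal 7 9. Proposal 1 has a majority.

Proposal 1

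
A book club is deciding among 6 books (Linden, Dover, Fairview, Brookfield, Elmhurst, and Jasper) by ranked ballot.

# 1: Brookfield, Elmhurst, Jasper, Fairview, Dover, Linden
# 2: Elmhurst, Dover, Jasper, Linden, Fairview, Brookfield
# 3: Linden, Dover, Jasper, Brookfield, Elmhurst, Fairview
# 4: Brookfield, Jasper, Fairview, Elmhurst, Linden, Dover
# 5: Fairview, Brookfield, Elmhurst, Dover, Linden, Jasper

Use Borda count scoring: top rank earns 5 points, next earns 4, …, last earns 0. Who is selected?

Brookfield

Borda scores:
  Linden: 0 + 2 + 5 + 1 + 1 = 9
  Dover: 1 + 4 + 4 + 0 + 2 = 11
  Fairview: 2 + 1 + 0 + 3 + 5 = 11
  Brookfield: 5 + 0 + 2 + 5 + 4 = 16
  Elmhurst: 4 + 5 + 1 + 2 + 3 = 15
  Jasper: 3 + 3 + 3 + 4 + 0 = 13
Brookfield has the highest total.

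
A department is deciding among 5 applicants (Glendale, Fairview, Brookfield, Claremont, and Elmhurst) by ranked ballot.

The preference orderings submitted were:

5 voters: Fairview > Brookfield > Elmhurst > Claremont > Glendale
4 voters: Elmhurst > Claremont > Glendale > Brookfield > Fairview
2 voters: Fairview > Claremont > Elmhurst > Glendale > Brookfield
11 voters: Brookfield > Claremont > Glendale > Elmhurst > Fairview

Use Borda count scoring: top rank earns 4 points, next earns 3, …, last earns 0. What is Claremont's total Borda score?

Borda scores:
  Glendale: 5·0 + 4·2 + 2·1 + 11·2 = 32
  Fairview: 5·4 + 4·0 + 2·4 + 11·0 = 28
  Brookfield: 5·3 + 4·1 + 2·0 + 11·4 = 63
  Claremont: 5·1 + 4·3 + 2·3 + 11·3 = 56
  Elmhurst: 5·2 + 4·4 + 2·2 + 11·1 = 41

56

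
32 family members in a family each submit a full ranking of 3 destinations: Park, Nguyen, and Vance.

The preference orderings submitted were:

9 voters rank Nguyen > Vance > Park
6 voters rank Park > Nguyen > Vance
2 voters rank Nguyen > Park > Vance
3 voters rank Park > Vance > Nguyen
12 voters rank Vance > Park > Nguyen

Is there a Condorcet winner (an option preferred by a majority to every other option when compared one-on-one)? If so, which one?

Head-to-head results (32 voters total):
Park vs Nguyen: Park wins 21–11.
Park vs Vance: Vance wins 21–11.
Nguyen vs Vance: Nguyen wins 17–15.
No candidate beats all others: Park beats Nguyen beats Vance beats Park, a majority cycle.

There is no Condorcet winner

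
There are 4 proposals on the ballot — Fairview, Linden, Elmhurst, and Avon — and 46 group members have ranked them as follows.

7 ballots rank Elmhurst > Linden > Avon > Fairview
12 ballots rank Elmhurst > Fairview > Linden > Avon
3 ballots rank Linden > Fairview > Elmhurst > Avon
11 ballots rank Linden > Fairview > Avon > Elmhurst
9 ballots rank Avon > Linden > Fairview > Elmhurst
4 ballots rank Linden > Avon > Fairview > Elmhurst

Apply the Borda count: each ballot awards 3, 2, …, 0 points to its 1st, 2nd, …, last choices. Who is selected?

Linden

Borda scores:
  Fairview: 7·0 + 12·2 + 3·2 + 11·2 + 9·1 + 4·1 = 65
  Linden: 7·2 + 12·1 + 3·3 + 11·3 + 9·2 + 4·3 = 98
  Elmhurst: 7·3 + 12·3 + 3·1 + 11·0 + 9·0 + 4·0 = 60
  Avon: 7·1 + 12·0 + 3·0 + 11·1 + 9·3 + 4·2 = 53
Linden has the highest total.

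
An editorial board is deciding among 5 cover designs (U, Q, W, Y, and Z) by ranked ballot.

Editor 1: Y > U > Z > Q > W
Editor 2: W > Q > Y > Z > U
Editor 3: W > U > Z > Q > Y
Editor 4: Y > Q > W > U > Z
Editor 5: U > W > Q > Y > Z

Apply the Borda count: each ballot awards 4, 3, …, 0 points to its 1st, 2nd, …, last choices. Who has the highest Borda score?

W

Borda scores:
  U: 3 + 0 + 3 + 1 + 4 = 11
  Q: 1 + 3 + 1 + 3 + 2 = 10
  W: 0 + 4 + 4 + 2 + 3 = 13
  Y: 4 + 2 + 0 + 4 + 1 = 11
  Z: 2 + 1 + 2 + 0 + 0 = 5
W has the highest total.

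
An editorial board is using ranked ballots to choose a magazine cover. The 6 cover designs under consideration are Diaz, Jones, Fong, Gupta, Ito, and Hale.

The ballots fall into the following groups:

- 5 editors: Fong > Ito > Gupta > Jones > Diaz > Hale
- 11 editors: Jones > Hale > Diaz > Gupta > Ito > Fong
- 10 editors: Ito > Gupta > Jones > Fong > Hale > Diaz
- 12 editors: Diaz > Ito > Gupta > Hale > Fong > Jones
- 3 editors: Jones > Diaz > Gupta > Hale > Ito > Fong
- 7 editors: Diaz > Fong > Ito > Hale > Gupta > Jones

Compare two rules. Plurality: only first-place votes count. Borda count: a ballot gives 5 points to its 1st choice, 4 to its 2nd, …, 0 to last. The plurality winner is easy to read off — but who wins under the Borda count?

Plurality first-place counts: Diaz 19, Jones 14, Fong 5, Gupta 0, Ito 10, Hale 0 → Diaz.
Borda totals: Diaz 145, Jones 110, Fong 85, Gupta 129, Ito 153, Hale 98 → Ito.

Ito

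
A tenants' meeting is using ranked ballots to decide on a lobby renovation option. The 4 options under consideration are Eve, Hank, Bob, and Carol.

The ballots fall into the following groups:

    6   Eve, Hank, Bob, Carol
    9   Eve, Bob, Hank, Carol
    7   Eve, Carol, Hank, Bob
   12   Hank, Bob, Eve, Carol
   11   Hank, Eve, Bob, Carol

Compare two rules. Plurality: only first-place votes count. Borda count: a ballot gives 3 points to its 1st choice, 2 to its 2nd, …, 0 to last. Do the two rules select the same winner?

No

Plurality first-place counts: Eve 22, Hank 23, Bob 0, Carol 0 → Hank.
Borda totals: Eve 100, Hank 97, Bob 59, Carol 14 → Eve.
The two rules disagree: plurality picks Hank, Borda picks Eve.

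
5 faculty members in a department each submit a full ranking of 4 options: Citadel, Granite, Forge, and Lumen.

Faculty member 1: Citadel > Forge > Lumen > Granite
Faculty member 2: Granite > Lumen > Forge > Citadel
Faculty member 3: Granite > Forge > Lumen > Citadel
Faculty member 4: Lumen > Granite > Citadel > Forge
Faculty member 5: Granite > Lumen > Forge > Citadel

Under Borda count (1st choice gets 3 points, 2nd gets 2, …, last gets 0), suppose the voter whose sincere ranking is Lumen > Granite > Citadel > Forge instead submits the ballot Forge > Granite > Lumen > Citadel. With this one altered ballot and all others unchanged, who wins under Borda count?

Granite

Borda totals with the altered ballot: Citadel 3, Granite 11, Forge 9, Lumen 7.
The winner is unchanged: still Granite.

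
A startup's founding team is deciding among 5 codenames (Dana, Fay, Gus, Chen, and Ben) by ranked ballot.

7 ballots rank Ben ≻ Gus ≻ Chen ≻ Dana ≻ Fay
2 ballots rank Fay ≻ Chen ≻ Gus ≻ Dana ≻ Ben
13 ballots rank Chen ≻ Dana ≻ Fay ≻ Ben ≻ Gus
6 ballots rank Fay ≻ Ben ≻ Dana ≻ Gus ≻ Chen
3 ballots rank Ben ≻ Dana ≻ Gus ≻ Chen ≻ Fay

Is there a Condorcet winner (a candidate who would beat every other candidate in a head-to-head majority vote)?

Head-to-head results (31 voters total):
Dana vs Fay: Dana wins 23–8.
Dana vs Gus: Dana wins 22–9.
Dana vs Chen: Chen wins 22–9.
Dana vs Ben: Ben wins 16–15.
Fay vs Gus: Fay wins 21–10.
Fay vs Chen: Chen wins 23–8.
Fay vs Ben: Fay wins 21–10.
Gus vs Chen: Gus wins 16–15.
Gus vs Ben: Ben wins 29–2.
Chen vs Ben: Ben wins 16–15.
No candidate beats all others: Dana beats Fay beats Ben beats Dana, a majority cycle.

No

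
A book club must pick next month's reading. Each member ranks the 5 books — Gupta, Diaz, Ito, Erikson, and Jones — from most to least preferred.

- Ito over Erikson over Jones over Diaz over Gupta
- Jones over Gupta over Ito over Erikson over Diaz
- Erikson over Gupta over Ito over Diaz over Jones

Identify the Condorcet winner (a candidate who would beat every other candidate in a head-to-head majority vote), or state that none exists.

There is no Condorcet winner

Head-to-head results (3 voters total):
Gupta vs Diaz: Gupta wins 2–1.
Gupta vs Ito: Gupta wins 2–1.
Gupta vs Erikson: Erikson wins 2–1.
Gupta vs Jones: Jones wins 2–1.
Diaz vs Ito: Ito wins 3–0.
Diaz vs Erikson: Erikson wins 3–0.
Diaz vs Jones: Jones wins 2–1.
Ito vs Erikson: Ito wins 2–1.
Ito vs Jones: Ito wins 2–1.
Erikson vs Jones: Erikson wins 2–1.
No candidate beats all others: Gupta beats Ito beats Erikson beats Gupta, a majority cycle.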